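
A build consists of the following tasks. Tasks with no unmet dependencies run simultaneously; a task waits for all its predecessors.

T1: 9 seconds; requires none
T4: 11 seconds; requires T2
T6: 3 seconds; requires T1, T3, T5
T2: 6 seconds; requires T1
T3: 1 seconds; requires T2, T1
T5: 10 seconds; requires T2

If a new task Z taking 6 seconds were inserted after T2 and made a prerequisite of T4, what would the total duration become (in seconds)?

32

Originally the job takes 28 seconds.
With Z inserted, T4 now waits for max(T2, Z).
New critical path: T1→T2→Z→T4 = 9+6+6+11 = 32 ⇒ 32 seconds.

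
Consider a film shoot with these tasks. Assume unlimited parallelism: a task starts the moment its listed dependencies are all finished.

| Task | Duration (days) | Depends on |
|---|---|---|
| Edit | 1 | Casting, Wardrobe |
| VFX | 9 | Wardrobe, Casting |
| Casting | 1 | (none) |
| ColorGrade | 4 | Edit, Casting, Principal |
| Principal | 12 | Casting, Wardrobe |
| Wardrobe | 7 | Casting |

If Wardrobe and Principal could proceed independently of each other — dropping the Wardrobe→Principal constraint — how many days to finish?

17

With the dependency in place, Casting→Wardrobe→Principal→ColorGrade = 1+7+12+4 = 24 sets the finish at 24 days.
Without Wardrobe→Principal, Principal's earliest start moves from 8 to 1.
The longest chain is now Casting→Wardrobe→VFX = 1+7+9 = 17, so the project takes 17 days.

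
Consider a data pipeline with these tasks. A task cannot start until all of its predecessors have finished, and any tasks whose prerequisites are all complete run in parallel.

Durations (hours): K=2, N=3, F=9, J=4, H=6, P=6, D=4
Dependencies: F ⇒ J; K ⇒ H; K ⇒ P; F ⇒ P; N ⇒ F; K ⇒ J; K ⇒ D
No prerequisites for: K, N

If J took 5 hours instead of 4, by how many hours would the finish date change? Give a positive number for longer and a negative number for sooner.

0

Actual critical path: N→F→P = 3+9+6 = 18 ⇒ 18 hours.
The longest path through J is only 16 hours, so J has float 2.
That remains the longest chain; total 18 hours.
Change in finish: 18 − 18 = +0 hours.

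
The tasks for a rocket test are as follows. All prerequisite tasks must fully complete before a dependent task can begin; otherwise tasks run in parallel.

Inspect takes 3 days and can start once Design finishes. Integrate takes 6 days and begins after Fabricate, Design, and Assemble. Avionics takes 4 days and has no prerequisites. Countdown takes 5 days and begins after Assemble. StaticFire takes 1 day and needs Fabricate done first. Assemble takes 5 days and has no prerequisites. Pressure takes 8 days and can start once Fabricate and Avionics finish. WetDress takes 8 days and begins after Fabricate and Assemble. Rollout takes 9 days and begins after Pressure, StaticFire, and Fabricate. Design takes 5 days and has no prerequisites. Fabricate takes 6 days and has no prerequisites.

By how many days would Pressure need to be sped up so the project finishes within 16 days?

Current finish: 23 days; target: 16.
Pressure is on every critical path, so each day cut from Pressure cuts the finish by one (this holds down to a finish of 16).
Need 23 − 16 = 7 days off Pressure → Pressure becomes 1 day, finish becomes 16.

7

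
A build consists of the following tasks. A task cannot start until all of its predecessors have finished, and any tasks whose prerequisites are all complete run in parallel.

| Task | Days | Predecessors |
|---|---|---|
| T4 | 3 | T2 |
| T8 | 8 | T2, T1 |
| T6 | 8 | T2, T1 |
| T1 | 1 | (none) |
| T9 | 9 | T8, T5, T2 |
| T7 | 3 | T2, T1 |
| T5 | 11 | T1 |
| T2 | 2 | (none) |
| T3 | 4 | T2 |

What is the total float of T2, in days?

2

The longest chain is T1→T5→T9 = 1+11+9 = 21; overall finish 21 days.
The longest chain containing T2 totals 19 days.
So T2 can slip 4 − 2 = 2 days.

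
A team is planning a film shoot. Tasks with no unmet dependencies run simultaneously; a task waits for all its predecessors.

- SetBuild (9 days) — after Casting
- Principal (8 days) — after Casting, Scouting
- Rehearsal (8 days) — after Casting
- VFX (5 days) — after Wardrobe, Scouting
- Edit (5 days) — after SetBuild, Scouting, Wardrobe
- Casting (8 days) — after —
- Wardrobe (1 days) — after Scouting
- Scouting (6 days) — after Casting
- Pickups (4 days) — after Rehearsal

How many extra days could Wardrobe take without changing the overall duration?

2

The longest chain is Casting→Scouting→Principal = 8+6+8 = 22; overall finish 22 days.
Wardrobe finishes as early as 15 and must finish by 17.
Slack of Wardrobe = 16 − 14 = 2 days.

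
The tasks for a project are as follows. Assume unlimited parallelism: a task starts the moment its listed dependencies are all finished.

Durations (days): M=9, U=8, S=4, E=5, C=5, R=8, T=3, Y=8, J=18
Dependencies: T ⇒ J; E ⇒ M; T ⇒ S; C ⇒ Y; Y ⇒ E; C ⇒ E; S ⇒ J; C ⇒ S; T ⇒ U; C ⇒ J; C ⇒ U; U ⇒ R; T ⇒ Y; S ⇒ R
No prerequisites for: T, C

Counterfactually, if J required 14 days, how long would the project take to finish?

27

Critical path before the change: C→S→J = 5+4+18 = 27 giving 27 days.
J lies on that path, so at 14 days the path becomes 23 days.
Now C→Y→E→M = 5+8+5+9 = 27 is longest, so the finish becomes 27 days.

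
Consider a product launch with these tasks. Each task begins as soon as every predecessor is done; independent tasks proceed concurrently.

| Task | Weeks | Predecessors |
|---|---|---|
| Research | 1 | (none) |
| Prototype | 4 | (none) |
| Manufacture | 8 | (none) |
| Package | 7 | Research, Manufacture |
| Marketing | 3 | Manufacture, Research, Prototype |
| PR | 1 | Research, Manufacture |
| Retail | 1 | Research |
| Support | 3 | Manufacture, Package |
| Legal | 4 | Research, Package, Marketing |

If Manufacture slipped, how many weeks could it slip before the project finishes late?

The longest chain is Manufacture→Package→Legal = 8+7+4 = 19; overall finish 19 weeks.
The longest chain containing Manufacture totals 19 weeks.
Float = 19 − 19 = 0.

0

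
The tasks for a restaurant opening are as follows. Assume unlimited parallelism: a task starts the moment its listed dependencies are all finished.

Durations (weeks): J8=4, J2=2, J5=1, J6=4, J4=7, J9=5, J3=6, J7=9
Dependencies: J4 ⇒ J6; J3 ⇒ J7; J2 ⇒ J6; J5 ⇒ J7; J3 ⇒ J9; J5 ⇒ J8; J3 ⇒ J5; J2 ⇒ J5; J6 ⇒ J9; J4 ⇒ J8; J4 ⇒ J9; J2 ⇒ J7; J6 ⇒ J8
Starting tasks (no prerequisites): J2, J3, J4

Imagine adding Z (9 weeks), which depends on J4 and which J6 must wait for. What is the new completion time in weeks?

Originally the schedule takes 16 weeks.
With Z inserted, J6 now waits for max(J4, J2, Z).
New critical path: J4→Z→J6→J9 = 7+9+4+5 = 25 ⇒ 25 weeks.

25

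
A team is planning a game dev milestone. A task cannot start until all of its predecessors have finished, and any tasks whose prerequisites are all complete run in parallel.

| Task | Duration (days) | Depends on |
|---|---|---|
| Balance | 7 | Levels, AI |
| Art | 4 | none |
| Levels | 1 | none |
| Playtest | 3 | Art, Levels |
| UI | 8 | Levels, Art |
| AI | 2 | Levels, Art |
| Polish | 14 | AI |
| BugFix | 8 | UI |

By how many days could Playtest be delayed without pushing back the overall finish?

The longest chain is Art→AI→Polish = 4+2+14 = 20; overall finish 20 days.
Playtest finishes as early as 7 and must finish by 20.
Float = 20 − 7 = 13.

13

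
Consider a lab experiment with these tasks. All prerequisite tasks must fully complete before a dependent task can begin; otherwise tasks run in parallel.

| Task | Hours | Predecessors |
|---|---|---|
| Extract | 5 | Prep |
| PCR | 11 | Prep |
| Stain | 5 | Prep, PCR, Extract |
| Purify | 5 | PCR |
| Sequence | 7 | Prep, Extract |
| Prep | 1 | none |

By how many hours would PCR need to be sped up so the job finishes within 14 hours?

3

Current finish: 17 hours; target: 14.
PCR is on every critical path, so each hour cut from PCR cuts the finish by one (this holds down to a finish of 13).
Need 17 − 14 = 3 hours off PCR → PCR becomes 8 hours, finish becomes 14.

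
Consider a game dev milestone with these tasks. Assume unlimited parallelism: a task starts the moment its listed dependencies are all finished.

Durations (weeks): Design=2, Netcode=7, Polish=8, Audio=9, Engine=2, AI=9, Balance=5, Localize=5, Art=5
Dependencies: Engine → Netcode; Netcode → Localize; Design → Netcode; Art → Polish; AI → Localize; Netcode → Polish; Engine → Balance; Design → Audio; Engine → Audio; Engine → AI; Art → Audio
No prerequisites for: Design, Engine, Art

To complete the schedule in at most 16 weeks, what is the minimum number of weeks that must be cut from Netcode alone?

Current finish: 17 weeks; target: 16.
Netcode is on every critical path, so each week cut from Netcode cuts the finish by one (this holds down to a finish of 16).
Need 17 − 16 = 1 week off Netcode → Netcode becomes 6 weeks, finish becomes 16.

1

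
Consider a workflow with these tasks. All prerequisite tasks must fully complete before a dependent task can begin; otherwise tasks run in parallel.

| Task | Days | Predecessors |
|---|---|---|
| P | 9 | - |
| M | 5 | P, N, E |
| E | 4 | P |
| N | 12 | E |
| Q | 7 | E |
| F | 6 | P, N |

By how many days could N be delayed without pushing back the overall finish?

Critical path: P→E→N→F = 9+4+12+6 = 31, so the finish is 31 days.
Longest path through N: 31 days (earliest finish 25, latest finish 25).
Float = 31 − 31 = 0.

0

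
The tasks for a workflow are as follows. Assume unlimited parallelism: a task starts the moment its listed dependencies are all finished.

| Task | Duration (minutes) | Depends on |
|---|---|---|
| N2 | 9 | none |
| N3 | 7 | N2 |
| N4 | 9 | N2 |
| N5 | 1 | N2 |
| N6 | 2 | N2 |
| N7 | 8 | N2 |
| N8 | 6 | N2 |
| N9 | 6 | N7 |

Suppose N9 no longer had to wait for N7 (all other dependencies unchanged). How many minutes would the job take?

18

Before: longest chain N2→N7→N9 = 9+8+6 = 23, finish 23.
Without N7→N9, N9's earliest start moves from 17 to 0.
The longest chain is now N2→N4 = 9+9 = 18, so the job takes 18 minutes.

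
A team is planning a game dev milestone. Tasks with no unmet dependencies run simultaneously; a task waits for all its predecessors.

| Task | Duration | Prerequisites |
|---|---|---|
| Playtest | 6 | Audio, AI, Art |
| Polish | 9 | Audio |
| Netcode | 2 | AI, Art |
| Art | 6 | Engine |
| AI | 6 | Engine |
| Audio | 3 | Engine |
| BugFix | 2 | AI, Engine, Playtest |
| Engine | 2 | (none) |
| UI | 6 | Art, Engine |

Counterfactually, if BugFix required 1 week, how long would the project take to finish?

15

The binding path is Engine→Art→Playtest→BugFix = 2+6+6+2 = 16; finish at 16 weeks.
BugFix is on the critical path; changing it to 1 makes that path 15 weeks.
That remains the longest chain; total 15 weeks.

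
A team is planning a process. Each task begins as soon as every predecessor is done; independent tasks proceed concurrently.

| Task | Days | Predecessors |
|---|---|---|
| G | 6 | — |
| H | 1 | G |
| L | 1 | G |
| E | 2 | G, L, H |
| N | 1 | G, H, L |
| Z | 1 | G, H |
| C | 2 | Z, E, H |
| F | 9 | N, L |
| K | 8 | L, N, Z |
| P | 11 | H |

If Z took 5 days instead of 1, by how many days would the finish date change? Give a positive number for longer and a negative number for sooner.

2

Actual critical path: G→H→P = 6+1+11 = 18 ⇒ 18 days.
Z is off the critical path — its longest chain is 16 days, giving 2 of slack.
The binding chain switches to G→H→Z→K = 6+1+5+8 = 20; finish 20 days.
Change in finish: 20 − 18 = +2 days.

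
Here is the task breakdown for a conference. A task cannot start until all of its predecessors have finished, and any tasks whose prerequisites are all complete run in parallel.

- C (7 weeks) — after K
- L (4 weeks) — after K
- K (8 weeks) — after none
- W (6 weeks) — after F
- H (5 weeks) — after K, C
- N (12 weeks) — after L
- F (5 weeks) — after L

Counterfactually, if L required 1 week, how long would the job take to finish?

21

As given, the longest chain is K→L→N = 8+4+12 = 24, so the finish is 24 weeks.
L is on the critical path; changing it to 1 makes that path 21 weeks.
No other chain overtakes it, so the finish is 21 weeks.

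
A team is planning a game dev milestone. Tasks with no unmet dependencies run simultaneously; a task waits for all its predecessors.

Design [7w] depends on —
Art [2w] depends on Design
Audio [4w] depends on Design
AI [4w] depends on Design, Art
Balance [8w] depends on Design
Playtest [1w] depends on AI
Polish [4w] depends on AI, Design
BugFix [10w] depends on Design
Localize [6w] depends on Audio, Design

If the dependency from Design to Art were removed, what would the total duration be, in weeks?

Before: longest chain Design→Art→AI→Polish = 7+2+4+4 = 17, finish 17.
Without Design→Art, Art's earliest start moves from 7 to 0.
The longest chain is now Design→Audio→Localize = 7+4+6 = 17, so the plan takes 17 weeks.

17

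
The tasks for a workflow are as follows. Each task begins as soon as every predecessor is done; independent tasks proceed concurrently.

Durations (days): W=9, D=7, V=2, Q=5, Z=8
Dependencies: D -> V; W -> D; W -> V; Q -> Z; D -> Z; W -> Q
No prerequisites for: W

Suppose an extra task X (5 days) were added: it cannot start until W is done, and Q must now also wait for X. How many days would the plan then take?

Originally the plan takes 24 days.
With X inserted, Q now waits for max(W, X).
New critical path: W→X→Q→Z = 9+5+5+8 = 27 ⇒ 27 days.

27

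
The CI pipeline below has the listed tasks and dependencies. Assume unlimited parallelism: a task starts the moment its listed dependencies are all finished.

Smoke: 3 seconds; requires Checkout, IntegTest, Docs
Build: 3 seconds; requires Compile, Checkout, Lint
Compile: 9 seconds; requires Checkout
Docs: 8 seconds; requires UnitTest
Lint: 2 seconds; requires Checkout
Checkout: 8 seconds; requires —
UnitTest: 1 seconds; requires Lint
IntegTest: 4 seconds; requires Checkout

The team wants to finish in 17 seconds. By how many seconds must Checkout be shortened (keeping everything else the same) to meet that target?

Current finish: 22 seconds; target: 17.
Checkout is on every critical path, so each second cut from Checkout cuts the finish by one (this holds down to a finish of 15).
Need 22 − 17 = 5 seconds off Checkout → Checkout becomes 3 seconds, finish becomes 17.

5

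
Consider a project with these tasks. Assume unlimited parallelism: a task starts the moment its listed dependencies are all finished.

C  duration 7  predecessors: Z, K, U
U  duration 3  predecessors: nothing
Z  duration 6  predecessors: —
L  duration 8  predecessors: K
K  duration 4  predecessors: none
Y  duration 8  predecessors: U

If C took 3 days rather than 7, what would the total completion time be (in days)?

Actual critical path: Z→C = 6+7 = 13 ⇒ 13 days.
Since C is critical, the -4 change carries straight to that chain (now 9 days).
The binding chain switches to K→L = 4+8 = 12; finish 12 days.

12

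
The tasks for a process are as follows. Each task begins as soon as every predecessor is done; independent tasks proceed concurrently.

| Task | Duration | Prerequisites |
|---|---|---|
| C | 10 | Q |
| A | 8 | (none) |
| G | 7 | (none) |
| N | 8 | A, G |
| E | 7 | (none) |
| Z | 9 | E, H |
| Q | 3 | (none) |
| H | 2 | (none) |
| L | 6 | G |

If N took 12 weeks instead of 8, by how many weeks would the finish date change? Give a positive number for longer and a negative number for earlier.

4

Critical path before the change: A→N = 8+8 = 16 giving 16 weeks.
Since N is critical, the +4 change carries straight to that chain (now 20 weeks).
No other chain overtakes it, so the finish is 20 weeks.
Change in finish: 20 − 16 = +4 weeks.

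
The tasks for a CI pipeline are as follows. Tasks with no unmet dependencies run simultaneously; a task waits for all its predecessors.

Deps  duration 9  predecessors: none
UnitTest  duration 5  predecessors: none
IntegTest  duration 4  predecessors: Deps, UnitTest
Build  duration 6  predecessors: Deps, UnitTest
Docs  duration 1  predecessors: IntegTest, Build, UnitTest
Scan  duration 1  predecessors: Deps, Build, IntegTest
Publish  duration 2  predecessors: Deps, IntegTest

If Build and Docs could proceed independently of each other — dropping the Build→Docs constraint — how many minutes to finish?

16

With the dependency in place, Deps→Build→Docs = 9+6+1 = 16 sets the finish at 16 minutes.
Without Build→Docs, Docs's earliest start moves from 15 to 13.
New critical path: Deps→Build→Scan = 9+6+1 = 16 ⇒ 16 minutes.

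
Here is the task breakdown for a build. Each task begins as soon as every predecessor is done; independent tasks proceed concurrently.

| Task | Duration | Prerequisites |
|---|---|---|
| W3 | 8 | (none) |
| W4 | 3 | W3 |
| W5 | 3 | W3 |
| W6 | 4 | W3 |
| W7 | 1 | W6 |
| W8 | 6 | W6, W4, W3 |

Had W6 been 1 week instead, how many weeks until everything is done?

17

Actual critical path: W3→W6→W8 = 8+4+6 = 18 ⇒ 18 weeks.
W6 lies on that path, so at 1 week the path becomes 15 weeks.
New critical path: W3→W4→W8 = 8+3+6 = 17 ⇒ 17 weeks.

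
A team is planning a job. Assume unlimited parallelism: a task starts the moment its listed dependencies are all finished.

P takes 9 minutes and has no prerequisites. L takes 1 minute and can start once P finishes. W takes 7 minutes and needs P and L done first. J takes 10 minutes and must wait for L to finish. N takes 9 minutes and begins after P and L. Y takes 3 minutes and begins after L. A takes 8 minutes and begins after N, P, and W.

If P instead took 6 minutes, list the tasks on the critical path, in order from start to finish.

Actual critical path: P→L→N→A = 9+1+9+8 = 27 ⇒ 27 minutes.
Since P is critical, the -3 change carries straight to that chain (now 24 minutes).
No other chain overtakes it, so the finish is 24 minutes.

P, L, N, A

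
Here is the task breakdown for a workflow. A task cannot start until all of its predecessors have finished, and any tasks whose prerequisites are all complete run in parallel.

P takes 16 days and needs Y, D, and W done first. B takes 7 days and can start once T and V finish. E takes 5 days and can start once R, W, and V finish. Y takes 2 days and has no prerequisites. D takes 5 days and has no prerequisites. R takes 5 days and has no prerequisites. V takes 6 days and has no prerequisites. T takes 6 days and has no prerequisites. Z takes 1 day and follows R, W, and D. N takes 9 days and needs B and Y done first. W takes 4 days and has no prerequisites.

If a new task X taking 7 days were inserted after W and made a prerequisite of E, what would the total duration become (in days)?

22

Originally the schedule takes 22 days.
With X inserted, E now waits for max(R, W, V, X).
New critical path: T→B→N = 6+7+9 = 22 ⇒ 22 days.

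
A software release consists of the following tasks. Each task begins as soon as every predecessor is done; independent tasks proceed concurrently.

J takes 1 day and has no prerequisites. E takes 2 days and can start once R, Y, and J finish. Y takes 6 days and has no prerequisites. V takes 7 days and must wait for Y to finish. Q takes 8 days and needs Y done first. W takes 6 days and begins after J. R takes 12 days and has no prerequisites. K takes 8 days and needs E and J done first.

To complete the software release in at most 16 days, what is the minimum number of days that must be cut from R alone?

Current finish: 22 days; target: 16.
R is on every critical path, so each day cut from R cuts the finish by one (this holds down to a finish of 16).
Need 22 − 16 = 6 days off R → R becomes 6 days, finish becomes 16.

6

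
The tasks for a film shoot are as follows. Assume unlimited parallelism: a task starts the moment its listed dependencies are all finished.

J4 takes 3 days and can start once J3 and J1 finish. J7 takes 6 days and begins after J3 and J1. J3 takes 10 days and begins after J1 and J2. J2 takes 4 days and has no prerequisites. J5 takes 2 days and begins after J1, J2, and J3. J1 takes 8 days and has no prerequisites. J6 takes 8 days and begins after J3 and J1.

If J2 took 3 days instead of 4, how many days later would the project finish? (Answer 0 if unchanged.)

As given, the longest chain is J1→J3→J6 = 8+10+8 = 26, so the finish is 26 days.
J2 is off the critical path — its longest chain is 22 days, giving 4 of slack.
That remains the longest chain; total 26 days.
Change in finish: 26 − 26 = +0 days.

0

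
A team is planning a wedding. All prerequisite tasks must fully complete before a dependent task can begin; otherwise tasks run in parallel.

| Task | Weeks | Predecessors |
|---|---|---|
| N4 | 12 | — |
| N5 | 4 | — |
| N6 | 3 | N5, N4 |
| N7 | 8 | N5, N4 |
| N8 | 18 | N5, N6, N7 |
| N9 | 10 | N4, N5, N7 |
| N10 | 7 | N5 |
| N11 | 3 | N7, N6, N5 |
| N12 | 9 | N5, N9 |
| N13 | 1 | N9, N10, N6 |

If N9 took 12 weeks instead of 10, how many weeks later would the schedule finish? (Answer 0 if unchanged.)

2

The binding path is N4→N7→N9→N12 = 12+8+10+9 = 39; finish at 39 weeks.
Since N9 is critical, the +2 change carries straight to that chain (now 41 weeks).
The critical path is still N4→N7→N9→N12; finish is now 41 weeks.
Change in finish: 41 − 39 = +2 weeks.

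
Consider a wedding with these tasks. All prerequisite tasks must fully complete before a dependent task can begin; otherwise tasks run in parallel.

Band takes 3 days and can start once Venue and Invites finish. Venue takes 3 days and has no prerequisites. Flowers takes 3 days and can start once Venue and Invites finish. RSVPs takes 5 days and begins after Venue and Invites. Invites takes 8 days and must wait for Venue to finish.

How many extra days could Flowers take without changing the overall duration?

2

Venue→Invites→RSVPs = 3+8+5 = 16 sets the makespan at 16 days.
Longest path through Flowers: 14 days (earliest finish 14, latest finish 16).
Float = 16 − 14 = 2.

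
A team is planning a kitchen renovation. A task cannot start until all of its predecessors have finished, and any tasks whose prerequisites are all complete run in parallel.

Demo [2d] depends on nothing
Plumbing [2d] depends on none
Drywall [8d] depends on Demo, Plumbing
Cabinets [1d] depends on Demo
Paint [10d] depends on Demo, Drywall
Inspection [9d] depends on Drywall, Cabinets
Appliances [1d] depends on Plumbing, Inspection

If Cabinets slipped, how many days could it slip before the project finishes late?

The longest chain is Demo→Drywall→Paint = 2+8+10 = 20; overall finish 20 days.
Longest path through Cabinets: 13 days (earliest finish 3, latest finish 10).
Slack of Cabinets = 9 − 2 = 7 days.

7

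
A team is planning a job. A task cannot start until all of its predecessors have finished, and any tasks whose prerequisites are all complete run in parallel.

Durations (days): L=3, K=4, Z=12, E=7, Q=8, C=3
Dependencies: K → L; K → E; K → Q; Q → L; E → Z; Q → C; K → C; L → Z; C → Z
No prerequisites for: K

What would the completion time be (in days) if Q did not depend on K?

With the dependency in place, K→Q→C→Z = 4+8+3+12 = 27 sets the finish at 27 days.
Without K→Q, Q's earliest start moves from 4 to 0.
The longest chain is now K→E→Z = 4+7+12 = 23, so the schedule takes 23 days.

23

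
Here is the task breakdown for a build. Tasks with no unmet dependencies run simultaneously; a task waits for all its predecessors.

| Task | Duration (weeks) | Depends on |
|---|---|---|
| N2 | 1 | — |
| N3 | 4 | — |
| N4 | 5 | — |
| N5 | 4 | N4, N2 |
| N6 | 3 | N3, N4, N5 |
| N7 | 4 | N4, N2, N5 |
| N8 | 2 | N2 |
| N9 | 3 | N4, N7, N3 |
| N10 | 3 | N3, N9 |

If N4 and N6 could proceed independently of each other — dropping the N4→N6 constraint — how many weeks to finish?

19

With the dependency in place, N4→N5→N7→N9→N10 = 5+4+4+3+3 = 19 sets the finish at 19 weeks.
Dropping N4→N6 doesn't change N6's earliest start (9); another predecessor still binds.
After: N4→N5→N7→N9→N10 = 5+4+4+3+3 = 19 → 19 weeks.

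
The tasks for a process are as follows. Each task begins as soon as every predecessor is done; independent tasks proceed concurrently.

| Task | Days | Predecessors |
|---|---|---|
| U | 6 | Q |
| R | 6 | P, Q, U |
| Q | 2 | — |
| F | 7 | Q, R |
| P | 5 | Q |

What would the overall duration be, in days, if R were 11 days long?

26

Critical path before the change: Q→U→R→F = 2+6+6+7 = 21 giving 21 days.
R lies on that path, so at 11 days the path becomes 26 days.
The critical path is still Q→U→R→F; finish is now 26 days.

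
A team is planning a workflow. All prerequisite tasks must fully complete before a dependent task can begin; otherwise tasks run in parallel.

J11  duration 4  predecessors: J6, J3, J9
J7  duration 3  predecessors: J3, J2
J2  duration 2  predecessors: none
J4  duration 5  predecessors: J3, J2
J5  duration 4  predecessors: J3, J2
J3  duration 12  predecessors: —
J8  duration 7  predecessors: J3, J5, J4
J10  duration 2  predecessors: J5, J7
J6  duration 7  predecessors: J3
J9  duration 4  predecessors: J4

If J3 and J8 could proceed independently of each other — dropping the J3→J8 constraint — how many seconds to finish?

25

With the dependency in place, J3→J4→J9→J11 = 12+5+4+4 = 25 sets the finish at 25 seconds.
Dropping J3→J8 doesn't change J8's earliest start (17); another predecessor still binds.
The longest chain is now J3→J4→J9→J11 = 12+5+4+4 = 25, so the schedule takes 25 seconds.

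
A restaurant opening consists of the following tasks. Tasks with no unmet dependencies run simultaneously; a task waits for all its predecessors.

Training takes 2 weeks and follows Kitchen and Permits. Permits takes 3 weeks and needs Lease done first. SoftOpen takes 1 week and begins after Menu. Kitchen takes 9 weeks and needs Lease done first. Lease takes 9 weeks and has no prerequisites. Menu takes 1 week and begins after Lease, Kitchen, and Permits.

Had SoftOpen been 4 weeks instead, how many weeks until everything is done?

Baseline: Lease→Kitchen→Menu→SoftOpen = 9+9+1+1 = 20 → 20 weeks.
SoftOpen is on the critical path; changing it to 4 makes that path 23 weeks.
The critical path is still Lease→Kitchen→Menu→SoftOpen; finish is now 23 weeks.

23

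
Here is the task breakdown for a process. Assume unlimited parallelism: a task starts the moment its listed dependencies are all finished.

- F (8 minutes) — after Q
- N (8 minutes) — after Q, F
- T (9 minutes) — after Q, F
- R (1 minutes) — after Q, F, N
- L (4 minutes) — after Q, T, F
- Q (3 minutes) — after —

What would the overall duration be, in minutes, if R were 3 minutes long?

Baseline: Q→F→T→L = 3+8+9+4 = 24 → 24 minutes.
R is off the critical path — its longest chain is 20 minutes, giving 4 of slack.
The critical path is still Q→F→T→L; finish is now 24 minutes.

24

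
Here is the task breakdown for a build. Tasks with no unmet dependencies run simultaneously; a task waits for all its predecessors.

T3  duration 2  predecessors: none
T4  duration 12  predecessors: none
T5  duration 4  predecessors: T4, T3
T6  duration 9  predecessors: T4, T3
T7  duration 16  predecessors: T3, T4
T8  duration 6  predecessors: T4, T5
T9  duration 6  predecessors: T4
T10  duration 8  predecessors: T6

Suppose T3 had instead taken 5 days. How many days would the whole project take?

29

Baseline: T4→T6→T10 = 12+9+8 = 29 → 29 days.
The longest path through T3 is only 19 days, so T3 has float 10.
No other chain overtakes it, so the finish is 29 days.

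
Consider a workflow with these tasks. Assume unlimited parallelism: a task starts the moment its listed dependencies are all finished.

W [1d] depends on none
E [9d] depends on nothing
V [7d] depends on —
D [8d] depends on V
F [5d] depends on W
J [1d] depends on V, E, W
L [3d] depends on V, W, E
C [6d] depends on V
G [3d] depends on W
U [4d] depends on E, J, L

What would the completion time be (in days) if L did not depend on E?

Before: longest chain E→L→U = 9+3+4 = 16, finish 16.
Without E→L, L's earliest start moves from 9 to 7.
After: V→D = 7+8 = 15 → 15 days.

15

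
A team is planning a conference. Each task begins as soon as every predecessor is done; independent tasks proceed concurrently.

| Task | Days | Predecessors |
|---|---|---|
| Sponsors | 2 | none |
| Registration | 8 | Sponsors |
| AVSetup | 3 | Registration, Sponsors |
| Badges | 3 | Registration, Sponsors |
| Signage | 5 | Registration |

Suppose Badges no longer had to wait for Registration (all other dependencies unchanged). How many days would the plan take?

15

Original critical path: Sponsors→Registration→Signage = 2+8+5 = 15 ⇒ 15 days.
Without Registration→Badges, Badges's earliest start moves from 10 to 2.
The longest chain is now Sponsors→Registration→Signage = 2+8+5 = 15, so the plan takes 15 days.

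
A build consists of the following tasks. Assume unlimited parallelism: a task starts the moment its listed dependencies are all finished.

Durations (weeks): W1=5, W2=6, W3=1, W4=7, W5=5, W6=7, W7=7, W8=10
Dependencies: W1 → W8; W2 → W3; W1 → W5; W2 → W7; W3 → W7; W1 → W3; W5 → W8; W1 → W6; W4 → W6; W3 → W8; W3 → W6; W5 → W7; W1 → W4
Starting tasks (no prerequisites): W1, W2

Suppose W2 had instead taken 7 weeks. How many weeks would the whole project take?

Actual critical path: W1→W5→W8 = 5+5+10 = 20 ⇒ 20 weeks.
The longest path through W2 is only 17 weeks, so W2 has float 3.
The critical path is still W1→W5→W8; finish is now 20 weeks.

20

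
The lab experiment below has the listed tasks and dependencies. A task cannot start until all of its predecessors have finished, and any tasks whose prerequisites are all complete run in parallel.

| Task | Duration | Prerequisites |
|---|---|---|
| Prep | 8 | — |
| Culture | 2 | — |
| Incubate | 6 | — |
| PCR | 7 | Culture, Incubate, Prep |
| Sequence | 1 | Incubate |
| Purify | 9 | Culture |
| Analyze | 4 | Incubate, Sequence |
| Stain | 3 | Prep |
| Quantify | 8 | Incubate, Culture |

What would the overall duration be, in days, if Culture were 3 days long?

15

Critical path before the change: Prep→PCR = 8+7 = 15 giving 15 days.
Culture has 4 days of float (longest path through it is 11).
The critical path is still Prep→PCR; finish is now 15 days.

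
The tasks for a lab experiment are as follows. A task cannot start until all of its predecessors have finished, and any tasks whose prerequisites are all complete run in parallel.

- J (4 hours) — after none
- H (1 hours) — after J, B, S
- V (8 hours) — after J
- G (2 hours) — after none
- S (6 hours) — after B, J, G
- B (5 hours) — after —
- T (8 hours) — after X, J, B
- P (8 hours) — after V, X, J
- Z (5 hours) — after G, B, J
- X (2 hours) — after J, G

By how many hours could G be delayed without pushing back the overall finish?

8

Critical path: J→V→P = 4+8+8 = 20, so the finish is 20 hours.
The longest chain containing G totals 12 hours.
Slack of G = 8 − 0 = 8 hours.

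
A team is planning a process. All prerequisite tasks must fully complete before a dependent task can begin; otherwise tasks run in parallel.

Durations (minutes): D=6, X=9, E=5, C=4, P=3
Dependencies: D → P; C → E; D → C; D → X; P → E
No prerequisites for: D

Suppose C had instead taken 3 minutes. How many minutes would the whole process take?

Critical path before the change: D→C→E = 6+4+5 = 15 giving 15 minutes.
Since C is critical, the -1 change carries straight to that chain (now 14 minutes).
Now D→X = 6+9 = 15 is longest, so the finish becomes 15 minutes.

15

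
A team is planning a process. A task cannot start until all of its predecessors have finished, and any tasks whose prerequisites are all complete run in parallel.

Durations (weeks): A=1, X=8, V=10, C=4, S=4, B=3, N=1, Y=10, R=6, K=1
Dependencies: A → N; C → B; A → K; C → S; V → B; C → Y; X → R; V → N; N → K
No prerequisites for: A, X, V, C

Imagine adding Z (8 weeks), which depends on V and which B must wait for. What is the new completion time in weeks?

Originally the job takes 14 weeks.
With Z inserted, B now waits for max(V, C, Z).
New critical path: V→Z→B = 10+8+3 = 21 ⇒ 21 weeks.

21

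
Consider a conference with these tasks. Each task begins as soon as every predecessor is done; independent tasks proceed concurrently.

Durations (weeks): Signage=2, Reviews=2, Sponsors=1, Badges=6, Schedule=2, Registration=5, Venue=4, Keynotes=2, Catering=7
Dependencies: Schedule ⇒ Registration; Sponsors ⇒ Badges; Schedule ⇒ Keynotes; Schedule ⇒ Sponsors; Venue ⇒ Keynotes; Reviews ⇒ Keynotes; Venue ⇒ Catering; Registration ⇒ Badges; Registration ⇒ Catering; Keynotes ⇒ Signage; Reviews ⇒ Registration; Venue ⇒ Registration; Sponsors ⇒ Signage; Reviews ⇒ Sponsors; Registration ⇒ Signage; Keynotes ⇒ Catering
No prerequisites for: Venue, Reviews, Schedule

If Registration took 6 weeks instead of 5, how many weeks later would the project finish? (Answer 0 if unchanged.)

Baseline: Venue→Registration→Catering = 4+5+7 = 16 → 16 weeks.
Registration lies on that path, so at 6 weeks the path becomes 17 weeks.
That remains the longest chain; total 17 weeks.
Change in finish: 17 − 16 = +1 weeks.

1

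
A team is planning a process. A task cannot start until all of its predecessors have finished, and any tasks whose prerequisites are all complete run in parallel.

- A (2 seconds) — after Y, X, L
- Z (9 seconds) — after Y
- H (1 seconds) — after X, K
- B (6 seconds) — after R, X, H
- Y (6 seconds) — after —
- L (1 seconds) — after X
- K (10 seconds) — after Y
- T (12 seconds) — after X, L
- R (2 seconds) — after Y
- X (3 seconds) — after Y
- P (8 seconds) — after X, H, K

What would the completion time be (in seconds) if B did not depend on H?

Original critical path: Y→K→H→P = 6+10+1+8 = 25 ⇒ 25 seconds.
Without H→B, B's earliest start moves from 17 to 9.
After: Y→K→H→P = 6+10+1+8 = 25 → 25 seconds.

25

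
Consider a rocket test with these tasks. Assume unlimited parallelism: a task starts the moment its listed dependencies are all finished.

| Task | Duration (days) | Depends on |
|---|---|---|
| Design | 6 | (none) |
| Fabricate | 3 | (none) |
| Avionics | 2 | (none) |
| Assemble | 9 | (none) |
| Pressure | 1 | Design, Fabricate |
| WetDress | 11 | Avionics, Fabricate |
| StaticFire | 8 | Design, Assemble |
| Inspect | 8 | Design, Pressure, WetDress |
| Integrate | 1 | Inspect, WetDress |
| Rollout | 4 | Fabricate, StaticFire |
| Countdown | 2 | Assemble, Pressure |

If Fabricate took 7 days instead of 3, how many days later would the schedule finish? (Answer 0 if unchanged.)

The binding path is Fabricate→WetDress→Inspect→Integrate = 3+11+8+1 = 23; finish at 23 days.
Fabricate is on the critical path; changing it to 7 makes that path 27 days.
No other chain overtakes it, so the finish is 27 days.
Change in finish: 27 − 23 = +4 days.

4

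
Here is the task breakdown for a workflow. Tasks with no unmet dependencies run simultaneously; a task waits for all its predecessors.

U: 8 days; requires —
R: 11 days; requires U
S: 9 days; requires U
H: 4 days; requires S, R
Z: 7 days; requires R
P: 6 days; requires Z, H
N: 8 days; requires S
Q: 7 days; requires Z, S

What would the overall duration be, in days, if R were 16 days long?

Actual critical path: U→R→Z→Q = 8+11+7+7 = 33 ⇒ 33 days.
R is on the critical path; changing it to 16 makes that path 38 days.
That remains the longest chain; total 38 days.

38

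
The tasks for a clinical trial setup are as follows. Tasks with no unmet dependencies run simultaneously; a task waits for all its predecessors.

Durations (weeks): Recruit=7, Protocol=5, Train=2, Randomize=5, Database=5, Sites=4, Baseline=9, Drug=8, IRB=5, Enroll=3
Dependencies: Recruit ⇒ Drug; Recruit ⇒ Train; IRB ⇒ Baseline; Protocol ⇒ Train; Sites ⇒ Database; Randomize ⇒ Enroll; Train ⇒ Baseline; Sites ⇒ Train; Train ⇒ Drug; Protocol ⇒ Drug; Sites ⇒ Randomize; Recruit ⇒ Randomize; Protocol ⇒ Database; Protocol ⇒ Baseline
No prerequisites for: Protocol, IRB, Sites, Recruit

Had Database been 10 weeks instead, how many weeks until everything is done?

18

Critical path before the change: Recruit→Train→Baseline = 7+2+9 = 18 giving 18 weeks.
Database is off the critical path — its longest chain is 10 weeks, giving 8 of slack.
No other chain overtakes it, so the finish is 18 weeks.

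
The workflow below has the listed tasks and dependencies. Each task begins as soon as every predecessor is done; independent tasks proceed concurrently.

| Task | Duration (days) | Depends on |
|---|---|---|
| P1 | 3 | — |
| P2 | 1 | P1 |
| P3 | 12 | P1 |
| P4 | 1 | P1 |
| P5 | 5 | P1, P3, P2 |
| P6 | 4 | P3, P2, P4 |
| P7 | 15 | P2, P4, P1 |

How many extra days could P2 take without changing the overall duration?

1

P1→P3→P5 = 3+12+5 = 20 sets the makespan at 20 days.
The longest chain containing P2 totals 19 days.
Float = 20 − 19 = 1.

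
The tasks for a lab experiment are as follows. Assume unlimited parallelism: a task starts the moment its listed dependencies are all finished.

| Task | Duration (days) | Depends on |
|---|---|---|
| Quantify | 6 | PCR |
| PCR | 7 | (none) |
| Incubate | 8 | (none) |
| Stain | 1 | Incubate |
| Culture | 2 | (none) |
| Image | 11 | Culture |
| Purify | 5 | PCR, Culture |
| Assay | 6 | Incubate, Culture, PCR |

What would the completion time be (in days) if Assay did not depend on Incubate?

With the dependency in place, Incubate→Assay = 8+6 = 14 sets the finish at 14 days.
Without Incubate→Assay, Assay's earliest start moves from 8 to 7.
The longest chain is now Culture→Image = 2+11 = 13, so the project takes 13 days.

13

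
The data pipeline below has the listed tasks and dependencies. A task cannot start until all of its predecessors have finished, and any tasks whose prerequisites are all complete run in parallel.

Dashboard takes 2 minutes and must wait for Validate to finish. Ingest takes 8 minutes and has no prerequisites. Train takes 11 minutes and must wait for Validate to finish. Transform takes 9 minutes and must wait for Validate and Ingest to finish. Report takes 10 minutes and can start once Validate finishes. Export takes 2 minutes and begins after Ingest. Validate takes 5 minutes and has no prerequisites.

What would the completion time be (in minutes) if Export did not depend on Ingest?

Before: longest chain Ingest→Transform = 8+9 = 17, finish 17.
Without Ingest→Export, Export's earliest start moves from 8 to 0.
The longest chain is now Ingest→Transform = 8+9 = 17, so the job takes 17 minutes.

17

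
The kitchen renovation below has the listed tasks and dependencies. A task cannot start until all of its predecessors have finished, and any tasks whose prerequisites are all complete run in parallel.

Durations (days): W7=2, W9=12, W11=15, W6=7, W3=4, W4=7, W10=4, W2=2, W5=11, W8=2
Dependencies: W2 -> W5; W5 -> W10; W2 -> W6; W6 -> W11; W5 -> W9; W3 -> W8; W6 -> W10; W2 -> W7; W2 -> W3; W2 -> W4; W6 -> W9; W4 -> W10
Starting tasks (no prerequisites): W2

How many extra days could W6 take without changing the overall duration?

1

The longest chain is W2→W5→W9 = 2+11+12 = 25; overall finish 25 days.
The longest chain containing W6 totals 24 days.
Float = 25 − 24 = 1.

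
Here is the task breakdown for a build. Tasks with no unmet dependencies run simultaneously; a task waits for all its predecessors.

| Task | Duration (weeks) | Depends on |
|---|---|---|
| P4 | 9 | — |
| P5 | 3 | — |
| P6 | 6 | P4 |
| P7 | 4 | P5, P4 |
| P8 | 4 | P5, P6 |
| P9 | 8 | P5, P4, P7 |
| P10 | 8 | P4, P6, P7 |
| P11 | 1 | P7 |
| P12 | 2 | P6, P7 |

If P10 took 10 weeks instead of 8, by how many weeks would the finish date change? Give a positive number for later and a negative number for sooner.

2

The binding path is P4→P6→P10 = 9+6+8 = 23; finish at 23 weeks.
Since P10 is critical, the +2 change carries straight to that chain (now 25 weeks).
That remains the longest chain; total 25 weeks.
Change in finish: 25 − 23 = +2 weeks.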